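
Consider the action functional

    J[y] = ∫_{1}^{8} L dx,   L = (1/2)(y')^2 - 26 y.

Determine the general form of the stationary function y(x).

The Lagrangian is L = (1/2)(y')^2 - 26 y.
∂L/∂y = -26.
∂L/∂y' = y'.
The Euler-Lagrange equation d/dx(∂L/∂y') − ∂L/∂y = 0 becomes:
    y'' + 26 = 0
General solution: y(x) = -13 x^2 + A x + B, where A and B are arbitrary constants fixed by the endpoint conditions.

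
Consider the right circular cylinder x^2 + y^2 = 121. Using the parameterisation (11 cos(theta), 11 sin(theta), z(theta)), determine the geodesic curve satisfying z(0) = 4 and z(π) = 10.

Parameterise the cylinder of radius R = 11 as
    r(θ) = (11 cos θ, 11 sin θ, z(θ)).
The arc-length element is
    ds = sqrt(121 + (dz/dθ)^2) dθ,
so the Lagrangian is L = sqrt(121 + z'^2).
L depends on z' only, not on z or θ, so ∂L/∂z = 0 and
    ∂L/∂z' = z' / sqrt(121 + z'^2).
The Euler-Lagrange equation gives
    d/dθ( z' / sqrt(121 + z'^2) ) = 0,
so z' is constant. Integrating once:
    z(θ) = a θ + b,
a helix on the cylinder (a straight line when the cylinder is unrolled). The constants a, b are determined by the endpoint conditions.
With endpoint conditions z(0) = 4 and z(π) = 10: from z(0) = b we get b = 4, and a·π + 4 = 10 gives a = 6/π, so
    z(θ) = (6/π) θ + 4.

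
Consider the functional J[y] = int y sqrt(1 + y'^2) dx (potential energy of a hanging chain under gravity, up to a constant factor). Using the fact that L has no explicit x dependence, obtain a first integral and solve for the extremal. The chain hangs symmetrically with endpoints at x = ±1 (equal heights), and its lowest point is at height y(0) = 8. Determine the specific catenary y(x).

The Lagrangian L(y, y') = y sqrt(1 + y'^2) has no explicit x dependence, so the Beltrami identity applies:
    L − y' ∂L/∂y' = C.
Compute ∂L/∂y' = y · y' / sqrt(1 + y'^2). Then
    L − y' ∂L/∂y'
    = y sqrt(1 + y'^2) − y · y'^2 / sqrt(1 + y'^2)
    = y (1 + y'^2 − y'^2) / sqrt(1 + y'^2)
    = y / sqrt(1 + y'^2) = C.
Squaring gives y^2 = C^2 (1 + y'^2), i.e.
    y'^2 = y^2 / C^2 − 1.
Separating variables,
    dy / sqrt(y^2 − C^2) = dx / C,
and integrating gives arccosh(y / C) = (x − a)/C, so
    y(x) = C cosh((x − a)/C),
the catenary. The constants C and a are fixed by the two endpoint conditions (and, for the hanging-chain problem, the length constraint selects C).
Now fit the given data. The endpoints x = ±1 are symmetric at equal height, so the catenary is even about its minimum: a = 0 and y(x) = C cosh(x/C). The lowest point is y(0) = C cosh(0) = C, and we are told y(0) = 8, so C = 8. Therefore
    y(x) = 8 cosh(x/8),
and at the endpoints
    y(±1) = 8 cosh(1/8).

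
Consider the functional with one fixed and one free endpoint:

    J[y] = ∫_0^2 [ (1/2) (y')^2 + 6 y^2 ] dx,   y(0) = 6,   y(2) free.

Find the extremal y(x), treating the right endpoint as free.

The Lagrangian L = (1/2) (y')^2 + 6 y^2 gives
    ∂L/∂y = 12 y,   ∂L/∂y' = y'.
Euler-Lagrange: y'' − 12 y = 0.
With k = sqrt(12), the general solution is
    y(x) = A cosh(sqrt(12) x) + B sinh(sqrt(12) x).
Fixed left endpoint y(0) = 6 ⇒ A = 6.
The right endpoint x = 2 is free, so the natural (transversality) condition is ∂L/∂y' |_{x=2} = 0, i.e. y'(2) = 0.
Compute y'(x) = A k sinh(k x) + B k cosh(k x), so
    y'(2) = A k sinh(k·2) + B k cosh(k·2) = 0
    ⇒ B = −A tanh(k·2) = − 6 tanh(sqrt(12)·2).
Therefore the extremal is
    y(x) = 6 cosh(sqrt(12) x) − 6 tanh(sqrt(12)·2) sinh(sqrt(12) x).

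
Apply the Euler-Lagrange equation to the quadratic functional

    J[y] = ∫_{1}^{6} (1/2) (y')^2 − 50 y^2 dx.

The Lagrangian is L = (1/2) (y')^2 − 50 y^2.
Compute ∂L/∂y = -100y, ∂L/∂y' = y'.
The Euler-Lagrange equation d/dx(∂L/∂y') − ∂L/∂y = 0 reduces to
    y'' + 100 y = 0.
Its general solution is
    y(x) = A sin(10x) + B cos(10x),
with A, B fixed by the endpoint conditions.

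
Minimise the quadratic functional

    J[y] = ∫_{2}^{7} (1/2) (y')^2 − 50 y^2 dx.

The Lagrangian is L = (1/2) (y')^2 − 50 y^2.
Compute ∂L/∂y = -100y, ∂L/∂y' = y'.
The Euler-Lagrange equation d/dx(∂L/∂y') − ∂L/∂y = 0 reduces to
    y'' + 100 y = 0.
Its general solution is
    y(x) = A sin(10x) + B cos(10x),
with A, B fixed by the endpoint conditions.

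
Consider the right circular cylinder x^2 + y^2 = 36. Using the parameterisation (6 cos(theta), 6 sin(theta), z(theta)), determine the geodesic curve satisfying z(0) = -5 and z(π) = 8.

Parameterise the cylinder of radius R = 6 as
    r(θ) = (6 cos θ, 6 sin θ, z(θ)).
The arc-length element is
    ds = sqrt(36 + (dz/dθ)^2) dθ,
so the Lagrangian is L = sqrt(36 + z'^2).
L depends on z' only, not on z or θ, so ∂L/∂z = 0 and
    ∂L/∂z' = z' / sqrt(36 + z'^2).
The Euler-Lagrange equation gives
    d/dθ( z' / sqrt(36 + z'^2) ) = 0,
so z' is constant. Integrating once:
    z(θ) = a θ + b,
a helix on the cylinder (a straight line when the cylinder is unrolled). The constants a, b are determined by the endpoint conditions.
With endpoint conditions z(0) = -5 and z(π) = 8: from z(0) = b we get b = -5, and a·π + -5 = 8 gives a = 13/π, so
    z(θ) = (13/π) θ − 5.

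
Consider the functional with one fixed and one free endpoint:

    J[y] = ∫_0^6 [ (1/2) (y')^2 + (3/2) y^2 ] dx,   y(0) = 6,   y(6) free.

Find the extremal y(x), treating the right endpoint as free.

The Lagrangian L = (1/2) (y')^2 + (3/2) y^2 gives
    ∂L/∂y = 3 y,   ∂L/∂y' = y'.
Euler-Lagrange: y'' − 3 y = 0.
With k = sqrt(3), the general solution is
    y(x) = A cosh(sqrt(3) x) + B sinh(sqrt(3) x).
Fixed left endpoint y(0) = 6 ⇒ A = 6.
The right endpoint x = 6 is free, so the natural (transversality) condition is ∂L/∂y' |_{x=6} = 0, i.e. y'(6) = 0.
Compute y'(x) = A k sinh(k x) + B k cosh(k x), so
    y'(6) = A k sinh(k·6) + B k cosh(k·6) = 0
    ⇒ B = −A tanh(k·6) = − 6 tanh(sqrt(3)·6).
Therefore the extremal is
    y(x) = 6 cosh(sqrt(3) x) − 6 tanh(sqrt(3)·6) sinh(sqrt(3) x).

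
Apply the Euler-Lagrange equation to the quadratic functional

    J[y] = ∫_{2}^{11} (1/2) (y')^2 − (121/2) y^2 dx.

The Lagrangian is L = (1/2) (y')^2 − (121/2) y^2.
Compute ∂L/∂y = -121y, ∂L/∂y' = y'.
The Euler-Lagrange equation d/dx(∂L/∂y') − ∂L/∂y = 0 reduces to
    y'' + 121 y = 0.
Its general solution is
    y(x) = A sin(11x) + B cos(11x),
with A, B fixed by the endpoint conditions.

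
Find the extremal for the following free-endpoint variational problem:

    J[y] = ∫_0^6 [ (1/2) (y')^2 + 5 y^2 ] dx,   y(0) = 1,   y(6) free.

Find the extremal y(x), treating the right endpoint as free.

The Lagrangian L = (1/2) (y')^2 + 5 y^2 gives
    ∂L/∂y = 10 y,   ∂L/∂y' = y'.
Euler-Lagrange: y'' − 10 y = 0.
With k = sqrt(10), the general solution is
    y(x) = A cosh(sqrt(10) x) + B sinh(sqrt(10) x).
Fixed left endpoint y(0) = 1 ⇒ A = 1.
The right endpoint x = 6 is free, so the natural (transversality) condition is ∂L/∂y' |_{x=6} = 0, i.e. y'(6) = 0.
Compute y'(x) = A k sinh(k x) + B k cosh(k x), so
    y'(6) = A k sinh(k·6) + B k cosh(k·6) = 0
    ⇒ B = −A tanh(k·6) = − tanh(sqrt(10)·6).
Therefore the extremal is
    y(x) = cosh(sqrt(10) x) − tanh(sqrt(10)·6) sinh(sqrt(10) x).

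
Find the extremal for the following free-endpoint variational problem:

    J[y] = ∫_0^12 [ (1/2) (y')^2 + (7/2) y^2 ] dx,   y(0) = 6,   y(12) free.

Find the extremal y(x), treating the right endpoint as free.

The Lagrangian L = (1/2) (y')^2 + (7/2) y^2 gives
    ∂L/∂y = 7 y,   ∂L/∂y' = y'.
Euler-Lagrange: y'' − 7 y = 0.
With k = sqrt(7), the general solution is
    y(x) = A cosh(sqrt(7) x) + B sinh(sqrt(7) x).
Fixed left endpoint y(0) = 6 ⇒ A = 6.
The right endpoint x = 12 is free, so the natural (transversality) condition is ∂L/∂y' |_{x=12} = 0, i.e. y'(12) = 0.
Compute y'(x) = A k sinh(k x) + B k cosh(k x), so
    y'(12) = A k sinh(k·12) + B k cosh(k·12) = 0
    ⇒ B = −A tanh(k·12) = − 6 tanh(sqrt(7)·12).
Therefore the extremal is
    y(x) = 6 cosh(sqrt(7) x) − 6 tanh(sqrt(7)·12) sinh(sqrt(7) x).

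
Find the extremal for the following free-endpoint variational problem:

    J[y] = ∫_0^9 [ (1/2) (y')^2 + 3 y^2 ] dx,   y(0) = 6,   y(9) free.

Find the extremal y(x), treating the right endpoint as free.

The Lagrangian L = (1/2) (y')^2 + 3 y^2 gives
    ∂L/∂y = 6 y,   ∂L/∂y' = y'.
Euler-Lagrange: y'' − 6 y = 0.
With k = sqrt(6), the general solution is
    y(x) = A cosh(sqrt(6) x) + B sinh(sqrt(6) x).
Fixed left endpoint y(0) = 6 ⇒ A = 6.
The right endpoint x = 9 is free, so the natural (transversality) condition is ∂L/∂y' |_{x=9} = 0, i.e. y'(9) = 0.
Compute y'(x) = A k sinh(k x) + B k cosh(k x), so
    y'(9) = A k sinh(k·9) + B k cosh(k·9) = 0
    ⇒ B = −A tanh(k·9) = − 6 tanh(sqrt(6)·9).
Therefore the extremal is
    y(x) = 6 cosh(sqrt(6) x) − 6 tanh(sqrt(6)·9) sinh(sqrt(6) x).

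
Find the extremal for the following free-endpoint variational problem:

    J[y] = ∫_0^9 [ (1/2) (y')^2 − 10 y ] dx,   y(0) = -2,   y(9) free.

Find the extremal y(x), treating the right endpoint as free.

The Lagrangian L = (1/2) (y')^2 − 10 y gives
    ∂L/∂y = −10,   ∂L/∂y' = y'.
Euler-Lagrange: d/dx(y') − (−10) = 0, i.e. y'' + 10 = 0, so
    y(x) = −(10/2) x^2 + C1 x + C2.
Fixed left endpoint y(0) = -2 ⇒ C2 = -2.
The right endpoint x = 9 is free, so the natural (transversality) condition is ∂L/∂y' |_{x=9} = 0, i.e. y'(9) = 0.
Compute y'(x) = −10 x + C1, so y'(9) = −90 + C1 = 0 ⇒ C1 = 90.
Therefore the extremal is
    y(x) = −5 x^2 + 90 x − 2.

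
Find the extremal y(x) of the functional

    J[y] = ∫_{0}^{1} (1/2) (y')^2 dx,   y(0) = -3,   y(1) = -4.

The Lagrangian is L = (1/2) (y')^2.
Compute ∂L/∂y = 0, ∂L/∂y' = y'.
The Euler-Lagrange equation d/dx(∂L/∂y') − ∂L/∂y = 0 reduces to
    y'' = 0.
Its general solution is
    y(x) = A x + B,
with A, B fixed by the endpoint conditions.
Applying the endpoint conditions y(0) = -3 and y(1) = -4: solve A·0 + B = -3 and A·1 + B = -4. Subtracting gives A(1 − 0) = -4 − -3, so A = -1, and B = -3 − A·0 = -3. Therefore
    y(x) = -x - 3.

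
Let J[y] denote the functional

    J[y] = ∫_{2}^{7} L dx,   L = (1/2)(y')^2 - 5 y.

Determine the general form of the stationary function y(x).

The Lagrangian is L = (1/2)(y')^2 - 5 y.
∂L/∂y = -5.
∂L/∂y' = y'.
The Euler-Lagrange equation d/dx(∂L/∂y') − ∂L/∂y = 0 becomes:
    y'' + 5 = 0
General solution: y(x) = -(5/2) x^2 + A x + B, where A and B are arbitrary constants fixed by the endpoint conditions.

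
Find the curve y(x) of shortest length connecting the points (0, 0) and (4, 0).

Arc-length functional: J[y] = ∫ sqrt(1 + (y')^2) dx.
Lagrangian L = sqrt(1 + (y')^2) has no explicit y dependence, so ∂L/∂y = 0 and the Euler-Lagrange equation gives
    d/dx( y' / sqrt(1 + (y')^2) ) = 0  ⇒  y' / sqrt(1 + (y')^2) = const.
Hence y' is constant, so y(x) is affine.
Fitting the endpoints (0, 0) and (4, 0):
    slope m = (0 − 0) / (4 − 0) = 0,
    intercept c = 0 − m·0 = 0.
Extremal: y(x) = 0.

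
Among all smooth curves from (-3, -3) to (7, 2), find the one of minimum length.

Arc-length functional: J[y] = ∫ sqrt(1 + (y')^2) dx.
Lagrangian L = sqrt(1 + (y')^2) has no explicit y dependence, so ∂L/∂y = 0 and the Euler-Lagrange equation gives
    d/dx( y' / sqrt(1 + (y')^2) ) = 0  ⇒  y' / sqrt(1 + (y')^2) = const.
Hence y' is constant, so y(x) is affine.
Fitting the endpoints (-3, -3) and (7, 2):
    slope m = (2 − (-3)) / (7 − (-3)) = 1/2,
    intercept c = (-3) − m·(-3) = -3/2.
Extremal: y(x) = (1/2) x - 3/2.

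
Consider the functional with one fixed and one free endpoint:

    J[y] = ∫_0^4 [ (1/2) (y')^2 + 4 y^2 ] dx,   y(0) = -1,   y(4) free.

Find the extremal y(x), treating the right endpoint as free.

The Lagrangian L = (1/2) (y')^2 + 4 y^2 gives
    ∂L/∂y = 8 y,   ∂L/∂y' = y'.
Euler-Lagrange: y'' − 8 y = 0.
With k = sqrt(8), the general solution is
    y(x) = A cosh(sqrt(8) x) + B sinh(sqrt(8) x).
Fixed left endpoint y(0) = -1 ⇒ A = -1.
The right endpoint x = 4 is free, so the natural (transversality) condition is ∂L/∂y' |_{x=4} = 0, i.e. y'(4) = 0.
Compute y'(x) = A k sinh(k x) + B k cosh(k x), so
    y'(4) = A k sinh(k·4) + B k cosh(k·4) = 0
    ⇒ B = −A tanh(k·4) = tanh(sqrt(8)·4).
Therefore the extremal is
    y(x) = −cosh(sqrt(8) x) + tanh(sqrt(8)·4) sinh(sqrt(8) x).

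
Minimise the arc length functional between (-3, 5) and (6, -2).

Arc-length functional: J[y] = ∫ sqrt(1 + (y')^2) dx.
Lagrangian L = sqrt(1 + (y')^2) has no explicit y dependence, so ∂L/∂y = 0 and the Euler-Lagrange equation gives
    d/dx( y' / sqrt(1 + (y')^2) ) = 0  ⇒  y' / sqrt(1 + (y')^2) = const.
Hence y' is constant, so y(x) is affine.
Fitting the endpoints (-3, 5) and (6, -2):
    slope m = ((-2) − 5) / (6 − (-3)) = -7/9,
    intercept c = 5 − m·(-3) = 8/3.
Extremal: y(x) = (-7/9) x + 8/3.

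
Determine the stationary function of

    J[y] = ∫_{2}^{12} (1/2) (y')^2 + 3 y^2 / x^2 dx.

The Lagrangian is L = (1/2) (y')^2 + 3 y^2 / x^2.
Compute ∂L/∂y = 6y/x^2, ∂L/∂y' = y'.
The Euler-Lagrange equation d/dx(∂L/∂y') − ∂L/∂y = 0 reduces to
    y'' − 6/x^2 · y = 0  (x > 0).
Its general solution is
    y(x) = A x^3 + B x^(-2),
with A, B fixed by the endpoint conditions.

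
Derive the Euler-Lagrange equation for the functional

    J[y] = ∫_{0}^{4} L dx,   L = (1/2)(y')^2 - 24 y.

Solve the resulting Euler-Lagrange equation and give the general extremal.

The Lagrangian is L = (1/2)(y')^2 - 24 y.
∂L/∂y = -24.
∂L/∂y' = y'.
The Euler-Lagrange equation d/dx(∂L/∂y') − ∂L/∂y = 0 becomes:
    y'' + 24 = 0
General solution: y(x) = -12 x^2 + A x + B, where A and B are arbitrary constants fixed by the endpoint conditions.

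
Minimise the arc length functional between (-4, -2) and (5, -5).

Arc-length functional: J[y] = ∫ sqrt(1 + (y')^2) dx.
Lagrangian L = sqrt(1 + (y')^2) has no explicit y dependence, so ∂L/∂y = 0 and the Euler-Lagrange equation gives
    d/dx( y' / sqrt(1 + (y')^2) ) = 0  ⇒  y' / sqrt(1 + (y')^2) = const.
Hence y' is constant, so y(x) is affine.
Fitting the endpoints (-4, -2) and (5, -5):
    slope m = ((-5) − (-2)) / (5 − (-4)) = -1/3,
    intercept c = (-2) − m·(-4) = -10/3.
Extremal: y(x) = (-1/3) x - 10/3.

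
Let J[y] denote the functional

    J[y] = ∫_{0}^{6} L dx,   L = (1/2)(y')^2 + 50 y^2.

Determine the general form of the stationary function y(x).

The Lagrangian is L = (1/2)(y')^2 + 50 y^2.
∂L/∂y = 100y.
∂L/∂y' = y'.
The Euler-Lagrange equation d/dx(∂L/∂y') − ∂L/∂y = 0 becomes:
    y'' - 100 y = 0
General solution: y(x) = A e^(10x) + B e^(-10x), where A and B are arbitrary constants fixed by the endpoint conditions.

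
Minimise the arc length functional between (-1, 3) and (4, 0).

Arc-length functional: J[y] = ∫ sqrt(1 + (y')^2) dx.
Lagrangian L = sqrt(1 + (y')^2) has no explicit y dependence, so ∂L/∂y = 0 and the Euler-Lagrange equation gives
    d/dx( y' / sqrt(1 + (y')^2) ) = 0  ⇒  y' / sqrt(1 + (y')^2) = const.
Hence y' is constant, so y(x) is affine.
Fitting the endpoints (-1, 3) and (4, 0):
    slope m = (0 − 3) / (4 − (-1)) = -3/5,
    intercept c = 3 − m·(-1) = 12/5.
Extremal: y(x) = (-3/5) x + 12/5.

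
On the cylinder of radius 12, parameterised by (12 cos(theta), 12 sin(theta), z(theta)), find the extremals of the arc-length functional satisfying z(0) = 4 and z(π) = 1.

Parameterise the cylinder of radius R = 12 as
    r(θ) = (12 cos θ, 12 sin θ, z(θ)).
The arc-length element is
    ds = sqrt(144 + (dz/dθ)^2) dθ,
so the Lagrangian is L = sqrt(144 + z'^2).
L depends on z' only, not on z or θ, so ∂L/∂z = 0 and
    ∂L/∂z' = z' / sqrt(144 + z'^2).
The Euler-Lagrange equation gives
    d/dθ( z' / sqrt(144 + z'^2) ) = 0,
so z' is constant. Integrating once:
    z(θ) = a θ + b,
a helix on the cylinder (a straight line when the cylinder is unrolled). The constants a, b are determined by the endpoint conditions.
With endpoint conditions z(0) = 4 and z(π) = 1: from z(0) = b we get b = 4, and a·π + 4 = 1 gives a = -3/π, so
    z(θ) = (-3/π) θ + 4.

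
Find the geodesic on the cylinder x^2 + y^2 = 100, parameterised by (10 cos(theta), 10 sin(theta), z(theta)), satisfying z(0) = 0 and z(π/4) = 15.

Parameterise the cylinder of radius R = 10 as
    r(θ) = (10 cos θ, 10 sin θ, z(θ)).
The arc-length element is
    ds = sqrt(100 + (dz/dθ)^2) dθ,
so the Lagrangian is L = sqrt(100 + z'^2).
L depends on z' only, not on z or θ, so ∂L/∂z = 0 and
    ∂L/∂z' = z' / sqrt(100 + z'^2).
The Euler-Lagrange equation gives
    d/dθ( z' / sqrt(100 + z'^2) ) = 0,
so z' is constant. Integrating once:
    z(θ) = a θ + b,
a helix on the cylinder (a straight line when the cylinder is unrolled). The constants a, b are determined by the endpoint conditions.
With endpoint conditions z(0) = 0 and z(π/4) = 15: from z(0) = b we get b = 0, and a·π/4 + 0 = 15 gives a = 60/π, so
    z(θ) = (60/π) θ.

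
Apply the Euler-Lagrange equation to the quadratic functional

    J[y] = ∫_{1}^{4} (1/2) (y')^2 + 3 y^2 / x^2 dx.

The Lagrangian is L = (1/2) (y')^2 + 3 y^2 / x^2.
Compute ∂L/∂y = 6y/x^2, ∂L/∂y' = y'.
The Euler-Lagrange equation d/dx(∂L/∂y') − ∂L/∂y = 0 reduces to
    y'' − 6/x^2 · y = 0  (x > 0).
Its general solution is
    y(x) = A x^3 + B x^(-2),
with A, B fixed by the endpoint conditions.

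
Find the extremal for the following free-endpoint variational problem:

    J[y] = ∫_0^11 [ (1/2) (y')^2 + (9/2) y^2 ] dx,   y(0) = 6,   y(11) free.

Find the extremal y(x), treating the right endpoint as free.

The Lagrangian L = (1/2) (y')^2 + (9/2) y^2 gives
    ∂L/∂y = 9 y,   ∂L/∂y' = y'.
Euler-Lagrange: y'' − 9 y = 0.
With k = 3, the general solution is
    y(x) = A cosh(3 x) + B sinh(3 x).
Fixed left endpoint y(0) = 6 ⇒ A = 6.
The right endpoint x = 11 is free, so the natural (transversality) condition is ∂L/∂y' |_{x=11} = 0, i.e. y'(11) = 0.
Compute y'(x) = A k sinh(k x) + B k cosh(k x), so
    y'(11) = A k sinh(k·11) + B k cosh(k·11) = 0
    ⇒ B = −A tanh(k·11) = − 6 tanh(3·11).
Therefore the extremal is
    y(x) = 6 cosh(3 x) − 6 tanh(3·11) sinh(3 x).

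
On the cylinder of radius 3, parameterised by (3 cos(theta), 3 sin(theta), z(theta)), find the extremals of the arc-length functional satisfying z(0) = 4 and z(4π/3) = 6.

Parameterise the cylinder of radius R = 3 as
    r(θ) = (3 cos θ, 3 sin θ, z(θ)).
The arc-length element is
    ds = sqrt(9 + (dz/dθ)^2) dθ,
so the Lagrangian is L = sqrt(9 + z'^2).
L depends on z' only, not on z or θ, so ∂L/∂z = 0 and
    ∂L/∂z' = z' / sqrt(9 + z'^2).
The Euler-Lagrange equation gives
    d/dθ( z' / sqrt(9 + z'^2) ) = 0,
so z' is constant. Integrating once:
    z(θ) = a θ + b,
a helix on the cylinder (a straight line when the cylinder is unrolled). The constants a, b are determined by the endpoint conditions.
With endpoint conditions z(0) = 4 and z(4π/3) = 6: from z(0) = b we get b = 4, and a·4π/3 + 4 = 6 gives a = 3/(2π), so
    z(θ) = (3/(2π)) θ + 4.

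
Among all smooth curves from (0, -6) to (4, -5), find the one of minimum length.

Arc-length functional: J[y] = ∫ sqrt(1 + (y')^2) dx.
Lagrangian L = sqrt(1 + (y')^2) has no explicit y dependence, so ∂L/∂y = 0 and the Euler-Lagrange equation gives
    d/dx( y' / sqrt(1 + (y')^2) ) = 0  ⇒  y' / sqrt(1 + (y')^2) = const.
Hence y' is constant, so y(x) is affine.
Fitting the endpoints (0, -6) and (4, -5):
    slope m = ((-5) − (-6)) / (4 − 0) = 1/4,
    intercept c = (-6) − m·0 = -6.
Extremal: y(x) = (1/4) x - 6.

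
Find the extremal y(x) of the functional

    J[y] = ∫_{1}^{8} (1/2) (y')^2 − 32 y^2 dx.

The Lagrangian is L = (1/2) (y')^2 − 32 y^2.
Compute ∂L/∂y = -64y, ∂L/∂y' = y'.
The Euler-Lagrange equation d/dx(∂L/∂y') − ∂L/∂y = 0 reduces to
    y'' + 64 y = 0.
Its general solution is
    y(x) = A sin(8x) + B cos(8x),
with A, B fixed by the endpoint conditions.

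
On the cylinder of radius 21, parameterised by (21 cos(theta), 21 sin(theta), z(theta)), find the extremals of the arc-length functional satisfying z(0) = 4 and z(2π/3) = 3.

Parameterise the cylinder of radius R = 21 as
    r(θ) = (21 cos θ, 21 sin θ, z(θ)).
The arc-length element is
    ds = sqrt(441 + (dz/dθ)^2) dθ,
so the Lagrangian is L = sqrt(441 + z'^2).
L depends on z' only, not on z or θ, so ∂L/∂z = 0 and
    ∂L/∂z' = z' / sqrt(441 + z'^2).
The Euler-Lagrange equation gives
    d/dθ( z' / sqrt(441 + z'^2) ) = 0,
so z' is constant. Integrating once:
    z(θ) = a θ + b,
a helix on the cylinder (a straight line when the cylinder is unrolled). The constants a, b are determined by the endpoint conditions.
With endpoint conditions z(0) = 4 and z(2π/3) = 3: from z(0) = b we get b = 4, and a·2π/3 + 4 = 3 gives a = -3/(2π), so
    z(θ) = (-3/(2π)) θ + 4.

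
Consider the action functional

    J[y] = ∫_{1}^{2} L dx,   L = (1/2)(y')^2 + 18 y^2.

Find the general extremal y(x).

The Lagrangian is L = (1/2)(y')^2 + 18 y^2.
∂L/∂y = 36y.
∂L/∂y' = y'.
The Euler-Lagrange equation d/dx(∂L/∂y') − ∂L/∂y = 0 becomes:
    y'' - 36 y = 0
General solution: y(x) = A e^(6x) + B e^(-6x), where A and B are arbitrary constants fixed by the endpoint conditions.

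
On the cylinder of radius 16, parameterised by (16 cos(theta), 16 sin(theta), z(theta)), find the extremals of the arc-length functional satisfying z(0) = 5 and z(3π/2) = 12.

Parameterise the cylinder of radius R = 16 as
    r(θ) = (16 cos θ, 16 sin θ, z(θ)).
The arc-length element is
    ds = sqrt(256 + (dz/dθ)^2) dθ,
so the Lagrangian is L = sqrt(256 + z'^2).
L depends on z' only, not on z or θ, so ∂L/∂z = 0 and
    ∂L/∂z' = z' / sqrt(256 + z'^2).
The Euler-Lagrange equation gives
    d/dθ( z' / sqrt(256 + z'^2) ) = 0,
so z' is constant. Integrating once:
    z(θ) = a θ + b,
a helix on the cylinder (a straight line when the cylinder is unrolled). The constants a, b are determined by the endpoint conditions.
With endpoint conditions z(0) = 5 and z(3π/2) = 12: from z(0) = b we get b = 5, and a·3π/2 + 5 = 12 gives a = 14/(3π), so
    z(θ) = (14/(3π)) θ + 5.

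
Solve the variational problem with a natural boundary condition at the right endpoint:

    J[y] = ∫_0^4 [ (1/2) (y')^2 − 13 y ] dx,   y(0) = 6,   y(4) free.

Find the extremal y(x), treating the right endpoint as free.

The Lagrangian L = (1/2) (y')^2 − 13 y gives
    ∂L/∂y = −13,   ∂L/∂y' = y'.
Euler-Lagrange: d/dx(y') − (−13) = 0, i.e. y'' + 13 = 0, so
    y(x) = −(13/2) x^2 + C1 x + C2.
Fixed left endpoint y(0) = 6 ⇒ C2 = 6.
The right endpoint x = 4 is free, so the natural (transversality) condition is ∂L/∂y' |_{x=4} = 0, i.e. y'(4) = 0.
Compute y'(x) = −13 x + C1, so y'(4) = −52 + C1 = 0 ⇒ C1 = 52.
Therefore the extremal is
    y(x) = −(13/2) x^2 + 52 x + 6.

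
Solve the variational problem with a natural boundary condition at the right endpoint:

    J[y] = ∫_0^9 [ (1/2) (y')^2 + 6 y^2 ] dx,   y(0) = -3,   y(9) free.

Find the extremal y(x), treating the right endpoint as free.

The Lagrangian L = (1/2) (y')^2 + 6 y^2 gives
    ∂L/∂y = 12 y,   ∂L/∂y' = y'.
Euler-Lagrange: y'' − 12 y = 0.
With k = sqrt(12), the general solution is
    y(x) = A cosh(sqrt(12) x) + B sinh(sqrt(12) x).
Fixed left endpoint y(0) = -3 ⇒ A = -3.
The right endpoint x = 9 is free, so the natural (transversality) condition is ∂L/∂y' |_{x=9} = 0, i.e. y'(9) = 0.
Compute y'(x) = A k sinh(k x) + B k cosh(k x), so
    y'(9) = A k sinh(k·9) + B k cosh(k·9) = 0
    ⇒ B = −A tanh(k·9) = 3 tanh(sqrt(12)·9).
Therefore the extremal is
    y(x) = −3 cosh(sqrt(12) x) + 3 tanh(sqrt(12)·9) sinh(sqrt(12) x).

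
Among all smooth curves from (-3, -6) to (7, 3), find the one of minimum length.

Arc-length functional: J[y] = ∫ sqrt(1 + (y')^2) dx.
Lagrangian L = sqrt(1 + (y')^2) has no explicit y dependence, so ∂L/∂y = 0 and the Euler-Lagrange equation gives
    d/dx( y' / sqrt(1 + (y')^2) ) = 0  ⇒  y' / sqrt(1 + (y')^2) = const.
Hence y' is constant, so y(x) is affine.
Fitting the endpoints (-3, -6) and (7, 3):
    slope m = (3 − (-6)) / (7 − (-3)) = 9/10,
    intercept c = (-6) − m·(-3) = -33/10.
Extremal: y(x) = (9/10) x - 33/10.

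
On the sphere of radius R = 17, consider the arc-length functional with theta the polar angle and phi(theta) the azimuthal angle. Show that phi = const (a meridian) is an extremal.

On the sphere of radius R = 17 with spherical coordinates (θ, φ), the induced metric is
    ds^2 = 289(dθ^2 + sin^2(θ) dφ^2).
Using θ as the parameter, the arc-length functional becomes
    J[φ] = ∫ 17 sqrt(1 + sin^2(θ) (dφ/dθ)^2) dθ.
So L = 17 sqrt(1 + sin^2(θ) φ'^2). Compute
    ∂L/∂φ = 0  (L has no explicit φ dependence),
    ∂L/∂φ' = 17 sin^2(θ) φ' / sqrt(1 + sin^2(θ) φ'^2).
For the candidate φ(θ) = c (constant), φ' = 0, so ∂L/∂φ' evaluated along the candidate vanishes, and ∂L/∂φ is identically zero. Hence
    d/dθ(∂L/∂φ') − ∂L/∂φ = 0
is satisfied. Therefore meridians φ = const are extremals of arc length — they are geodesics on the sphere.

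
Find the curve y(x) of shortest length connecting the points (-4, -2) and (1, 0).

Arc-length functional: J[y] = ∫ sqrt(1 + (y')^2) dx.
Lagrangian L = sqrt(1 + (y')^2) has no explicit y dependence, so ∂L/∂y = 0 and the Euler-Lagrange equation gives
    d/dx( y' / sqrt(1 + (y')^2) ) = 0  ⇒  y' / sqrt(1 + (y')^2) = const.
Hence y' is constant, so y(x) is affine.
Fitting the endpoints (-4, -2) and (1, 0):
    slope m = (0 − (-2)) / (1 − (-4)) = 2/5,
    intercept c = (-2) − m·(-4) = -2/5.
Extremal: y(x) = (2/5) x - 2/5.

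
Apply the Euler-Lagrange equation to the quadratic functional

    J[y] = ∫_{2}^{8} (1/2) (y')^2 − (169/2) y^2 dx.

The Lagrangian is L = (1/2) (y')^2 − (169/2) y^2.
Compute ∂L/∂y = -169y, ∂L/∂y' = y'.
The Euler-Lagrange equation d/dx(∂L/∂y') − ∂L/∂y = 0 reduces to
    y'' + 169 y = 0.
Its general solution is
    y(x) = A sin(13x) + B cos(13x),
with A, B fixed by the endpoint conditions.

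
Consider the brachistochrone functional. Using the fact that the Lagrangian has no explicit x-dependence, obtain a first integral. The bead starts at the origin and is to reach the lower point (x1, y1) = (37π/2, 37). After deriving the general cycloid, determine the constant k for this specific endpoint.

The Lagrangian L = sqrt((1 + y'^2) / y) has no explicit x dependence, so the Beltrami identity applies:
    L − y' ∂L/∂y' = C.
Compute ∂L/∂y' = y' / sqrt(y (1 + y'^2)).
Substitute:
    sqrt((1 + y'^2)/y) − y'·y' / sqrt(y (1 + y'^2))
    = (1 + y'^2) / sqrt(y (1 + y'^2)) − y'^2 / sqrt(y (1 + y'^2))
    = 1 / sqrt(y (1 + y'^2)) = C.
Squaring and rearranging gives the first integral
    y (1 + y'^2) = 1/C^2 =: k   (constant).
Solving this first-order ODE by the substitution
    y = (k/2)(1 − cos θ)
yields the cycloid parameterisation
    x(θ) = (k/2)(θ − sin θ),   y(θ) = (k/2)(1 − cos θ).
The constant k is fixed by the endpoint condition.
Now fit the given lower endpoint (x1, y1) = (37π/2, 37). At the bottom of the first arch (θ = π), the parametric equations give
    y(π) = (k/2)(1 − cos π) = k,
    x(π) = (k/2)(π − sin π) = kπ/2.
Matching y(π) = 37 gives k = 37, consistent with x(π) = 37π/2. Therefore the specific cycloid is
    x(θ) = (37/2)(θ − sin θ),   y(θ) = (37/2)(1 − cos θ).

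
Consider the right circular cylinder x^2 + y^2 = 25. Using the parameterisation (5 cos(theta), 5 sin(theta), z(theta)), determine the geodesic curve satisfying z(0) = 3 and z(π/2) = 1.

Parameterise the cylinder of radius R = 5 as
    r(θ) = (5 cos θ, 5 sin θ, z(θ)).
The arc-length element is
    ds = sqrt(25 + (dz/dθ)^2) dθ,
so the Lagrangian is L = sqrt(25 + z'^2).
L depends on z' only, not on z or θ, so ∂L/∂z = 0 and
    ∂L/∂z' = z' / sqrt(25 + z'^2).
The Euler-Lagrange equation gives
    d/dθ( z' / sqrt(25 + z'^2) ) = 0,
so z' is constant. Integrating once:
    z(θ) = a θ + b,
a helix on the cylinder (a straight line when the cylinder is unrolled). The constants a, b are determined by the endpoint conditions.
With endpoint conditions z(0) = 3 and z(π/2) = 1: from z(0) = b we get b = 3, and a·π/2 + 3 = 1 gives a = -4/π, so
    z(θ) = (-4/π) θ + 3.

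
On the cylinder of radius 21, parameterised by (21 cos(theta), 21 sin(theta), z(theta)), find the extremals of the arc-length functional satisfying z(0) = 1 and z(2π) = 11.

Parameterise the cylinder of radius R = 21 as
    r(θ) = (21 cos θ, 21 sin θ, z(θ)).
The arc-length element is
    ds = sqrt(441 + (dz/dθ)^2) dθ,
so the Lagrangian is L = sqrt(441 + z'^2).
L depends on z' only, not on z or θ, so ∂L/∂z = 0 and
    ∂L/∂z' = z' / sqrt(441 + z'^2).
The Euler-Lagrange equation gives
    d/dθ( z' / sqrt(441 + z'^2) ) = 0,
so z' is constant. Integrating once:
    z(θ) = a θ + b,
a helix on the cylinder (a straight line when the cylinder is unrolled). The constants a, b are determined by the endpoint conditions.
With endpoint conditions z(0) = 1 and z(2π) = 11: from z(0) = b we get b = 1, and a·2π + 1 = 11 gives a = 5/π, so
    z(θ) = (5/π) θ + 1.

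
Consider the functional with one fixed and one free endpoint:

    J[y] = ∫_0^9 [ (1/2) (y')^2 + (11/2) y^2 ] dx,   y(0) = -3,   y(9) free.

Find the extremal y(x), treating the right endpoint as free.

The Lagrangian L = (1/2) (y')^2 + (11/2) y^2 gives
    ∂L/∂y = 11 y,   ∂L/∂y' = y'.
Euler-Lagrange: y'' − 11 y = 0.
With k = sqrt(11), the general solution is
    y(x) = A cosh(sqrt(11) x) + B sinh(sqrt(11) x).
Fixed left endpoint y(0) = -3 ⇒ A = -3.
The right endpoint x = 9 is free, so the natural (transversality) condition is ∂L/∂y' |_{x=9} = 0, i.e. y'(9) = 0.
Compute y'(x) = A k sinh(k x) + B k cosh(k x), so
    y'(9) = A k sinh(k·9) + B k cosh(k·9) = 0
    ⇒ B = −A tanh(k·9) = 3 tanh(sqrt(11)·9).
Therefore the extremal is
    y(x) = −3 cosh(sqrt(11) x) + 3 tanh(sqrt(11)·9) sinh(sqrt(11) x).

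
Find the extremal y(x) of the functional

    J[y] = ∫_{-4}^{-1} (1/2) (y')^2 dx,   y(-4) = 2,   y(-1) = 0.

The Lagrangian is L = (1/2) (y')^2.
Compute ∂L/∂y = 0, ∂L/∂y' = y'.
The Euler-Lagrange equation d/dx(∂L/∂y') − ∂L/∂y = 0 reduces to
    y'' = 0.
Its general solution is
    y(x) = A x + B,
with A, B fixed by the endpoint conditions.
Applying the endpoint conditions y(-4) = 2 and y(-1) = 0: solve A·-4 + B = 2 and A·-1 + B = 0. Subtracting gives A(-1 − -4) = 0 − 2, so A = -2/3, and B = 2 − A·-4 = -2/3. Therefore
    y(x) = (-2/3) x - 2/3.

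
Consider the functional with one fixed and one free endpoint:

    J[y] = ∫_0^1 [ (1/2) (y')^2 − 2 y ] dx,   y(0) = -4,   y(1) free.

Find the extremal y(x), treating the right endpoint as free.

The Lagrangian L = (1/2) (y')^2 − 2 y gives
    ∂L/∂y = −2,   ∂L/∂y' = y'.
Euler-Lagrange: d/dx(y') − (−2) = 0, i.e. y'' + 2 = 0, so
    y(x) = −(2/2) x^2 + C1 x + C2.
Fixed left endpoint y(0) = -4 ⇒ C2 = -4.
The right endpoint x = 1 is free, so the natural (transversality) condition is ∂L/∂y' |_{x=1} = 0, i.e. y'(1) = 0.
Compute y'(x) = −2 x + C1, so y'(1) = −2 + C1 = 0 ⇒ C1 = 2.
Therefore the extremal is
    y(x) = −x^2 + 2 x − 4.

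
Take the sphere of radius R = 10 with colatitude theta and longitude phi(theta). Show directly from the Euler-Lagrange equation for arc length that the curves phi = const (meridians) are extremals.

On the sphere of radius R = 10 with spherical coordinates (θ, φ), the induced metric is
    ds^2 = 100(dθ^2 + sin^2(θ) dφ^2).
Using θ as the parameter, the arc-length functional becomes
    J[φ] = ∫ 10 sqrt(1 + sin^2(θ) (dφ/dθ)^2) dθ.
So L = 10 sqrt(1 + sin^2(θ) φ'^2). Compute
    ∂L/∂φ = 0  (L has no explicit φ dependence),
    ∂L/∂φ' = 10 sin^2(θ) φ' / sqrt(1 + sin^2(θ) φ'^2).
For the candidate φ(θ) = c (constant), φ' = 0, so ∂L/∂φ' evaluated along the candidate vanishes, and ∂L/∂φ is identically zero. Hence
    d/dθ(∂L/∂φ') − ∂L/∂φ = 0
is satisfied. Therefore meridians φ = const are extremals of arc length — they are geodesics on the sphere.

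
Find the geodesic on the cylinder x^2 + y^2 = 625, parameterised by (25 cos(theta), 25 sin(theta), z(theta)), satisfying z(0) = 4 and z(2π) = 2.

Parameterise the cylinder of radius R = 25 as
    r(θ) = (25 cos θ, 25 sin θ, z(θ)).
The arc-length element is
    ds = sqrt(625 + (dz/dθ)^2) dθ,
so the Lagrangian is L = sqrt(625 + z'^2).
L depends on z' only, not on z or θ, so ∂L/∂z = 0 and
    ∂L/∂z' = z' / sqrt(625 + z'^2).
The Euler-Lagrange equation gives
    d/dθ( z' / sqrt(625 + z'^2) ) = 0,
so z' is constant. Integrating once:
    z(θ) = a θ + b,
a helix on the cylinder (a straight line when the cylinder is unrolled). The constants a, b are determined by the endpoint conditions.
With endpoint conditions z(0) = 4 and z(2π) = 2: from z(0) = b we get b = 4, and a·2π + 4 = 2 gives a = -1/π, so
    z(θ) = (-1/π) θ + 4.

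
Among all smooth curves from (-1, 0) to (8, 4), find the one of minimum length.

Arc-length functional: J[y] = ∫ sqrt(1 + (y')^2) dx.
Lagrangian L = sqrt(1 + (y')^2) has no explicit y dependence, so ∂L/∂y = 0 and the Euler-Lagrange equation gives
    d/dx( y' / sqrt(1 + (y')^2) ) = 0  ⇒  y' / sqrt(1 + (y')^2) = const.
Hence y' is constant, so y(x) is affine.
Fitting the endpoints (-1, 0) and (8, 4):
    slope m = (4 − 0) / (8 − (-1)) = 4/9,
    intercept c = 0 − m·(-1) = 4/9.
Extremal: y(x) = (4/9) x + 4/9.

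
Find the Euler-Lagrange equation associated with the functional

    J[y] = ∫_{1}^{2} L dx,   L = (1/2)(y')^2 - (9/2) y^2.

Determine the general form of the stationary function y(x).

The Lagrangian is L = (1/2)(y')^2 - (9/2) y^2.
∂L/∂y = -9y.
∂L/∂y' = y'.
The Euler-Lagrange equation d/dx(∂L/∂y') − ∂L/∂y = 0 becomes:
    y'' + 9 y = 0
General solution: y(x) = A sin(3x) + B cos(3x), where A and B are arbitrary constants fixed by the endpoint conditions.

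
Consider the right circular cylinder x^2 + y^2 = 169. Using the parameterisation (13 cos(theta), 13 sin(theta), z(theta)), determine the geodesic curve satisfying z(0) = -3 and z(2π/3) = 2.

Parameterise the cylinder of radius R = 13 as
    r(θ) = (13 cos θ, 13 sin θ, z(θ)).
The arc-length element is
    ds = sqrt(169 + (dz/dθ)^2) dθ,
so the Lagrangian is L = sqrt(169 + z'^2).
L depends on z' only, not on z or θ, so ∂L/∂z = 0 and
    ∂L/∂z' = z' / sqrt(169 + z'^2).
The Euler-Lagrange equation gives
    d/dθ( z' / sqrt(169 + z'^2) ) = 0,
so z' is constant. Integrating once:
    z(θ) = a θ + b,
a helix on the cylinder (a straight line when the cylinder is unrolled). The constants a, b are determined by the endpoint conditions.
With endpoint conditions z(0) = -3 and z(2π/3) = 2: from z(0) = b we get b = -3, and a·2π/3 + -3 = 2 gives a = 15/(2π), so
    z(θ) = (15/(2π)) θ − 3.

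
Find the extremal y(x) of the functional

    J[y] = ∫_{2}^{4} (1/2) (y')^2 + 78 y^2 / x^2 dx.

The Lagrangian is L = (1/2) (y')^2 + 78 y^2 / x^2.
Compute ∂L/∂y = 156y/x^2, ∂L/∂y' = y'.
The Euler-Lagrange equation d/dx(∂L/∂y') − ∂L/∂y = 0 reduces to
    y'' − 156/x^2 · y = 0  (x > 0).
Its general solution is
    y(x) = A x^13 + B x^(-12),
with A, B fixed by the endpoint conditions.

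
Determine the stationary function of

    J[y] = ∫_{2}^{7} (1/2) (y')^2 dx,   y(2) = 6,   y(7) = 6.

The Lagrangian is L = (1/2) (y')^2.
Compute ∂L/∂y = 0, ∂L/∂y' = y'.
The Euler-Lagrange equation d/dx(∂L/∂y') − ∂L/∂y = 0 reduces to
    y'' = 0.
Its general solution is
    y(x) = A x + B,
with A, B fixed by the endpoint conditions.
Applying the endpoint conditions y(2) = 6 and y(7) = 6: solve A·2 + B = 6 and A·7 + B = 6. Subtracting gives A(7 − 2) = 6 − 6, so A = 0, and B = 6 − A·2 = 6. Therefore
    y(x) = 6.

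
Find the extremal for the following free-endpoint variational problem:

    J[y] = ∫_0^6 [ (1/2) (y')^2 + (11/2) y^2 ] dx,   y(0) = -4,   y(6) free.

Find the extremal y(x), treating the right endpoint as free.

The Lagrangian L = (1/2) (y')^2 + (11/2) y^2 gives
    ∂L/∂y = 11 y,   ∂L/∂y' = y'.
Euler-Lagrange: y'' − 11 y = 0.
With k = sqrt(11), the general solution is
    y(x) = A cosh(sqrt(11) x) + B sinh(sqrt(11) x).
Fixed left endpoint y(0) = -4 ⇒ A = -4.
The right endpoint x = 6 is free, so the natural (transversality) condition is ∂L/∂y' |_{x=6} = 0, i.e. y'(6) = 0.
Compute y'(x) = A k sinh(k x) + B k cosh(k x), so
    y'(6) = A k sinh(k·6) + B k cosh(k·6) = 0
    ⇒ B = −A tanh(k·6) = 4 tanh(sqrt(11)·6).
Therefore the extremal is
    y(x) = −4 cosh(sqrt(11) x) + 4 tanh(sqrt(11)·6) sinh(sqrt(11) x).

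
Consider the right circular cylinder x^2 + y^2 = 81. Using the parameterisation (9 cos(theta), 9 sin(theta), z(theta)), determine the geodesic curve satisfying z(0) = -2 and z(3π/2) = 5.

Parameterise the cylinder of radius R = 9 as
    r(θ) = (9 cos θ, 9 sin θ, z(θ)).
The arc-length element is
    ds = sqrt(81 + (dz/dθ)^2) dθ,
so the Lagrangian is L = sqrt(81 + z'^2).
L depends on z' only, not on z or θ, so ∂L/∂z = 0 and
    ∂L/∂z' = z' / sqrt(81 + z'^2).
The Euler-Lagrange equation gives
    d/dθ( z' / sqrt(81 + z'^2) ) = 0,
so z' is constant. Integrating once:
    z(θ) = a θ + b,
a helix on the cylinder (a straight line when the cylinder is unrolled). The constants a, b are determined by the endpoint conditions.
With endpoint conditions z(0) = -2 and z(3π/2) = 5: from z(0) = b we get b = -2, and a·3π/2 + -2 = 5 gives a = 14/(3π), so
    z(θ) = (14/(3π)) θ − 2.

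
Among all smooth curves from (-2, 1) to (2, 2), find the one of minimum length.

Arc-length functional: J[y] = ∫ sqrt(1 + (y')^2) dx.
Lagrangian L = sqrt(1 + (y')^2) has no explicit y dependence, so ∂L/∂y = 0 and the Euler-Lagrange equation gives
    d/dx( y' / sqrt(1 + (y')^2) ) = 0  ⇒  y' / sqrt(1 + (y')^2) = const.
Hence y' is constant, so y(x) is affine.
Fitting the endpoints (-2, 1) and (2, 2):
    slope m = (2 − 1) / (2 − (-2)) = 1/4,
    intercept c = 1 − m·(-2) = 3/2.
Extremal: y(x) = (1/4) x + 3/2.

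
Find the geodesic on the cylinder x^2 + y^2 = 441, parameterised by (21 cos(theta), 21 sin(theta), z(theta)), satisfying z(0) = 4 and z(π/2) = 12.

Parameterise the cylinder of radius R = 21 as
    r(θ) = (21 cos θ, 21 sin θ, z(θ)).
The arc-length element is
    ds = sqrt(441 + (dz/dθ)^2) dθ,
so the Lagrangian is L = sqrt(441 + z'^2).
L depends on z' only, not on z or θ, so ∂L/∂z = 0 and
    ∂L/∂z' = z' / sqrt(441 + z'^2).
The Euler-Lagrange equation gives
    d/dθ( z' / sqrt(441 + z'^2) ) = 0,
so z' is constant. Integrating once:
    z(θ) = a θ + b,
a helix on the cylinder (a straight line when the cylinder is unrolled). The constants a, b are determined by the endpoint conditions.
With endpoint conditions z(0) = 4 and z(π/2) = 12: from z(0) = b we get b = 4, and a·π/2 + 4 = 12 gives a = 16/π, so
    z(θ) = (16/π) θ + 4.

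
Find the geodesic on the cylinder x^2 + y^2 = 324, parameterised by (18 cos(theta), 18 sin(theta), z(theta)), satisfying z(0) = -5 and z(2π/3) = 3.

Parameterise the cylinder of radius R = 18 as
    r(θ) = (18 cos θ, 18 sin θ, z(θ)).
The arc-length element is
    ds = sqrt(324 + (dz/dθ)^2) dθ,
so the Lagrangian is L = sqrt(324 + z'^2).
L depends on z' only, not on z or θ, so ∂L/∂z = 0 and
    ∂L/∂z' = z' / sqrt(324 + z'^2).
The Euler-Lagrange equation gives
    d/dθ( z' / sqrt(324 + z'^2) ) = 0,
so z' is constant. Integrating once:
    z(θ) = a θ + b,
a helix on the cylinder (a straight line when the cylinder is unrolled). The constants a, b are determined by the endpoint conditions.
With endpoint conditions z(0) = -5 and z(2π/3) = 3: from z(0) = b we get b = -5, and a·2π/3 + -5 = 3 gives a = 12/π, so
    z(θ) = (12/π) θ − 5.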